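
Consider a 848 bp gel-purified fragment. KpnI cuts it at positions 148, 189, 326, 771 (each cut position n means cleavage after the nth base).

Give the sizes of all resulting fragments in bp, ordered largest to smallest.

Linear molecule, 4 cuts → 5 fragments:
  148 − 0 = 148 bp
  189 − 148 = 41 bp
  326 − 189 = 137 bp
  771 − 326 = 445 bp
  848 − 771 = 77 bp
Sorted largest to smallest: 445, 148, 137, 77, 41 bp.

445, 148, 137, 77, 41 bp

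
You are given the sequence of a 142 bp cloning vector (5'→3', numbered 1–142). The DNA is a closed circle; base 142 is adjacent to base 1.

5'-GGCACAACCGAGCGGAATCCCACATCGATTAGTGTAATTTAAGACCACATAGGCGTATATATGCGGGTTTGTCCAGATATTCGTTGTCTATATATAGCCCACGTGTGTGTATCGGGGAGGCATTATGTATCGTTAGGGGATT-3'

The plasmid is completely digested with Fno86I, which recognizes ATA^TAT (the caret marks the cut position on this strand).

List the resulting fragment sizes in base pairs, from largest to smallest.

Fno86I sites (ATATAT) start at positions 57, 90.
Fno86I cuts after base 3 of each site, so after positions 59, 92.
Circular molecule, 2 cuts → 2 fragments:
  60–92 → 33 bp
  93–142 then 1–59 → 50 + 59 = 109 bp
Sorted largest to smallest: 109, 33 bp.

109, 33 bp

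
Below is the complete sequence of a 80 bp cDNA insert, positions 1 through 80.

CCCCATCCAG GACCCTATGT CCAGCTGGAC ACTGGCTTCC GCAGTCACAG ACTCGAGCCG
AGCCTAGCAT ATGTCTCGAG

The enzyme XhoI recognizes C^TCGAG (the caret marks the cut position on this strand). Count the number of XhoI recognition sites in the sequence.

CTCGAG occurs starting at positions 52, 75.
XhoI cuts at 2 sites.

2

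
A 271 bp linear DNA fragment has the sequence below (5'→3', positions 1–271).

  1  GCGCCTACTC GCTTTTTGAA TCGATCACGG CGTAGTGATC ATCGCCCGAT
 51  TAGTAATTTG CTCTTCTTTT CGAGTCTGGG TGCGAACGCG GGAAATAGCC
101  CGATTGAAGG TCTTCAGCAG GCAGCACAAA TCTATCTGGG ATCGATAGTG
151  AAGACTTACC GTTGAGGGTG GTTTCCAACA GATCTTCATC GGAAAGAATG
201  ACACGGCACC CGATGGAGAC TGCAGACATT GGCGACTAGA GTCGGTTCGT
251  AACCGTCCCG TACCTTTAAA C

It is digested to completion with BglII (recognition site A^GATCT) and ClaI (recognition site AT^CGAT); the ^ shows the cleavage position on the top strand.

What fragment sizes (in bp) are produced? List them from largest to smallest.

The BglII site (AGATCT) starts at position 180.
BglII cuts after the first base of each site, so after position 180.
ClaI sites (ATCGAT) start at positions 20, 141.
ClaI cuts after base 2 of each site, so after positions 21, 142.
Combined cut positions: 21, 142, 180.
Linear molecule, 3 cuts → 4 fragments:
  1–21 → 21 bp
  22–142 → 121 bp
  143–180 → 38 bp
  181–271 → 91 bp
Sorted largest to smallest: 121, 91, 38, 21 bp.

121, 91, 38, 21 bp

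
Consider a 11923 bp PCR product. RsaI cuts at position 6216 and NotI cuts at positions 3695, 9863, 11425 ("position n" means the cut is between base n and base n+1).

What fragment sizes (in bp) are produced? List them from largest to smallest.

3695, 3647, 2521, 1562, 498 bp

Combined cut positions (sorted): 3695, 6216, 9863, 11425.
Linear molecule, 4 cuts → 5 fragments:
  3695 − 0 = 3695 bp
  6216 − 3695 = 2521 bp
  9863 − 6216 = 3647 bp
  11425 − 9863 = 1562 bp
  11923 − 11425 = 498 bp
Sorted largest to smallest: 3695, 3647, 2521, 1562, 498 bp.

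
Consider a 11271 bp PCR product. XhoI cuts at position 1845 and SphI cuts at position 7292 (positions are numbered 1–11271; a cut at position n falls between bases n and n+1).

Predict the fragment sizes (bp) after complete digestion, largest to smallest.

Combined cut positions (sorted): 1845, 7292.
Linear molecule, 2 cuts → 3 fragments:
  1845 − 0 = 1845 bp
  7292 − 1845 = 5447 bp
  11271 − 7292 = 3979 bp
Sorted largest to smallest: 5447, 3979, 1845 bp.

5447, 3979, 1845 bp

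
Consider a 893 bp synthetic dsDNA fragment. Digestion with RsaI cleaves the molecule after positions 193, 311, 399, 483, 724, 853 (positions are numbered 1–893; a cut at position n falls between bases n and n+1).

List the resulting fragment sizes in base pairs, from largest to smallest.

241, 193, 129, 118, 88, 84, 40 bp

Linear molecule, 6 cuts → 7 fragments:
  193 − 0 = 193 bp
  311 − 193 = 118 bp
  399 − 311 = 88 bp
  483 − 399 = 84 bp
  724 − 483 = 241 bp
  853 − 724 = 129 bp
  893 − 853 = 40 bp
Sorted largest to smallest: 241, 193, 129, 118, 88, 84, 40 bp.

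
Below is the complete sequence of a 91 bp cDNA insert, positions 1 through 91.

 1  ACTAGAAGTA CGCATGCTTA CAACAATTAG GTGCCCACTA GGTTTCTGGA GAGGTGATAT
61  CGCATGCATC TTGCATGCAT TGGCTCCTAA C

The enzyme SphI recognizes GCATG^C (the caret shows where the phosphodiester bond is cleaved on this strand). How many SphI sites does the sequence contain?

GCATGC occurs starting at positions 12, 62, 73.
SphI cuts at 3 sites.

3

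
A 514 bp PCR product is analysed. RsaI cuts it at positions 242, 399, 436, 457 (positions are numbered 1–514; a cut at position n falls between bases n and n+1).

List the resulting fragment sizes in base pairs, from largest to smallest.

Linear molecule, 4 cuts → 5 fragments:
  242 − 0 = 242 bp
  399 − 242 = 157 bp
  436 − 399 = 37 bp
  457 − 436 = 21 bp
  514 − 457 = 57 bp
Sorted largest to smallest: 242, 157, 57, 37, 21 bp.

242, 157, 57, 37, 21 bp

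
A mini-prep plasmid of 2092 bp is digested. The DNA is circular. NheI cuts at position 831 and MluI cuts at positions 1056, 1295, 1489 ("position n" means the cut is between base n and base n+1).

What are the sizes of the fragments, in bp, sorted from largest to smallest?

Combined cut positions (sorted): 831, 1056, 1295, 1489.
Circular molecule, 4 cuts → 4 fragments:
  1056 − 831 = 225 bp
  1295 − 1056 = 239 bp
  1489 − 1295 = 194 bp
  wrap: 2092 − 1489 + 831 = 1434 bp
Sorted largest to smallest: 1434, 239, 225, 194 bp.

1434, 239, 225, 194 bp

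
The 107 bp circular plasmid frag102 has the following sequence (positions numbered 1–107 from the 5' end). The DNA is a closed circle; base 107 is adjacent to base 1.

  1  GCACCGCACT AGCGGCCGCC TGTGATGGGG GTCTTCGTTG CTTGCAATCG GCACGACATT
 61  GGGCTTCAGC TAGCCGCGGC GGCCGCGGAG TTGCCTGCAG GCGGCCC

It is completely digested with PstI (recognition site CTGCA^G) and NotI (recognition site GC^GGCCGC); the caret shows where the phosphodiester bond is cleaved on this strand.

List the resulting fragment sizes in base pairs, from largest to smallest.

The PstI site (CTGCAG) starts at position 95.
PstI cuts after base 5 of each site (before the last base), so after position 99.
NotI sites (GCGGCCGC) start at positions 12, 79.
NotI cuts after base 2 of each site, so after positions 13, 80.
Combined cut positions: 13, 80, 99.
Circular molecule, 3 cuts → 3 fragments:
  14–80 → 67 bp
  81–99 → 19 bp
  100–107 then 1–13 → 8 + 13 = 21 bp
Sorted largest to smallest: 67, 21, 19 bp.

67, 21, 19 bp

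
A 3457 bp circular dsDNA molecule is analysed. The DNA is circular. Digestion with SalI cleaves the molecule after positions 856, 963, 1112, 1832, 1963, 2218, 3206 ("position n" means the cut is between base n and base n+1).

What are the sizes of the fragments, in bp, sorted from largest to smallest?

1107, 988, 720, 255, 149, 131, 107 bp

Circular molecule, 7 cuts → 7 fragments:
  963 − 856 = 107 bp
  1112 − 963 = 149 bp
  1832 − 1112 = 720 bp
  1963 − 1832 = 131 bp
  2218 − 1963 = 255 bp
  3206 − 2218 = 988 bp
  wrap: 3457 − 3206 + 856 = 1107 bp
Sorted largest to smallest: 1107, 988, 720, 255, 149, 131, 107 bp.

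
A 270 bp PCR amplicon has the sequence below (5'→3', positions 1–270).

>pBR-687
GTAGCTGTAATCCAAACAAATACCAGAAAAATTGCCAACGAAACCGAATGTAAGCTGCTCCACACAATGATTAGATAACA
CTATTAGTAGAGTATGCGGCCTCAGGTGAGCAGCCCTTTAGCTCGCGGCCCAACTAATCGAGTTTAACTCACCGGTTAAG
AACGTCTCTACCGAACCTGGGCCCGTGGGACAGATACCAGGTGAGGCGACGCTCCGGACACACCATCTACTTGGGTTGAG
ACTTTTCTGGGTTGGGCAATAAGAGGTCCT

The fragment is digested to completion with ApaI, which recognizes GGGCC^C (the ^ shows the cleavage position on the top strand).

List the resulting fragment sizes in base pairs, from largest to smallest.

183, 87 bp

The ApaI site (GGGCCC) starts at position 179.
ApaI cuts after base 5 of each site (before the last base), so after position 183.
Linear molecule, 1 cut → 2 fragments:
  1–183 → 183 bp
  184–270 → 87 bp
Sorted largest to smallest: 183, 87 bp.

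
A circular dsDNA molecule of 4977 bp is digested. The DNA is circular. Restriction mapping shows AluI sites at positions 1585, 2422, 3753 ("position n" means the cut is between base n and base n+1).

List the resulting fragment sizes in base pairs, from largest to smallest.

2809, 1331, 837 bp

Circular molecule, 3 cuts → 3 fragments:
  2422 − 1585 = 837 bp
  3753 − 2422 = 1331 bp
  wrap: 4977 − 3753 + 1585 = 2809 bp
Sorted largest to smallest: 2809, 1331, 837 bp.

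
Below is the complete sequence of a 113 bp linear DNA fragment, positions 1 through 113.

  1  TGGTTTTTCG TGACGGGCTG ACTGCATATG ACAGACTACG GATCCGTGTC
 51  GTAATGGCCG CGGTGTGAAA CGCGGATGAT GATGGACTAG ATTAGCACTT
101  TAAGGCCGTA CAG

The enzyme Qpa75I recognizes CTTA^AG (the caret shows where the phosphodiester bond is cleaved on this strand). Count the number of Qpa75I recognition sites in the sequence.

No occurrence of CTTAAG is present in the sequence.
Qpa75I does not cut: 0 sites.

0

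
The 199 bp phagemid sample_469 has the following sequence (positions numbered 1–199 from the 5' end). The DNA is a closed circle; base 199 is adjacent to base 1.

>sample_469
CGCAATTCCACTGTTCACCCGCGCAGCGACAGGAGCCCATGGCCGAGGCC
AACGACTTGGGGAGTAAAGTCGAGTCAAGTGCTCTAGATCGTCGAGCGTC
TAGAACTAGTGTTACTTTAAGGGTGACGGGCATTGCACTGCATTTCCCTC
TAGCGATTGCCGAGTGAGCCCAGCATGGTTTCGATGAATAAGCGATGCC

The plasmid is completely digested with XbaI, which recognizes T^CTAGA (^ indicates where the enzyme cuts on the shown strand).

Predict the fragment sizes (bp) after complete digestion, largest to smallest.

183, 16 bp

XbaI sites (TCTAGA) start at positions 83, 99.
XbaI cuts after the first base of each site, so after positions 83, 99.
Circular molecule, 2 cuts → 2 fragments:
  84–99 → 16 bp
  100–199 then 1–83 → 100 + 83 = 183 bp
Sorted largest to smallest: 183, 16 bp.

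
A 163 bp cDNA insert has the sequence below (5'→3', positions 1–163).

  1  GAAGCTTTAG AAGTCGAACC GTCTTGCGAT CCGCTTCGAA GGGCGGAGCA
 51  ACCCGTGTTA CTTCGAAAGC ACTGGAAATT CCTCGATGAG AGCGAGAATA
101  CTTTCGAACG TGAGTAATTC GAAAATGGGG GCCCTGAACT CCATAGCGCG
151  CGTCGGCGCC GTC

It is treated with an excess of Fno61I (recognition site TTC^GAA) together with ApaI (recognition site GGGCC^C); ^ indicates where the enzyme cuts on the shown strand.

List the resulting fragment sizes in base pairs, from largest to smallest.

Fno61I sites (TTCGAA) start at positions 35, 62, 103, 118.
Fno61I cuts after base 3 of each site, so after positions 37, 64, 105, 120.
The ApaI site (GGGCCC) starts at position 129.
ApaI cuts after base 5 of each site (before the last base), so after position 133.
Combined cut positions: 37, 64, 105, 120, 133.
Linear molecule, 5 cuts → 6 fragments:
  1–37 → 37 bp
  38–64 → 27 bp
  65–105 → 41 bp
  106–120 → 15 bp
  121–133 → 13 bp
  134–163 → 30 bp
Sorted largest to smallest: 41, 37, 30, 27, 15, 13 bp.

41, 37, 30, 27, 15, 13 bp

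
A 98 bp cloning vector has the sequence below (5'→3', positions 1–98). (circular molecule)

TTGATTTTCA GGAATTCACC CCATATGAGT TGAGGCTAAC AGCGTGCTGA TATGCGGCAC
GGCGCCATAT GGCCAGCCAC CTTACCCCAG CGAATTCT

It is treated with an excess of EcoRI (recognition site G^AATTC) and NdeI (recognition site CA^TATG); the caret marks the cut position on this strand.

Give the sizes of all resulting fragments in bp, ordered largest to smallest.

44, 25, 18, 11 bp

EcoRI sites (GAATTC) start at positions 12, 92.
EcoRI cuts after the first base of each site, so after positions 12, 92.
NdeI sites (CATATG) start at positions 22, 66.
NdeI cuts after base 2 of each site, so after positions 23, 67.
Combined cut positions: 12, 23, 67, 92.
Circular molecule, 4 cuts → 4 fragments:
  13–23 → 11 bp
  24–67 → 44 bp
  68–92 → 25 bp
  93–98 then 1–12 → 6 + 12 = 18 bp
Sorted largest to smallest: 44, 25, 18, 11 bp.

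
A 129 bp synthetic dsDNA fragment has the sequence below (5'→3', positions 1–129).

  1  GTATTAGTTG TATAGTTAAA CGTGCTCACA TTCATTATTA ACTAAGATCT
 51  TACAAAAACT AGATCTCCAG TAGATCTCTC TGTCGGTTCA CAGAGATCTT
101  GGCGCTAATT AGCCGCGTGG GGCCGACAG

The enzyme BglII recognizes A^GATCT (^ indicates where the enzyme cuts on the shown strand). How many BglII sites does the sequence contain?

4

AGATCT occurs starting at positions 45, 61, 72, 94.
BglII cuts at 4 sites.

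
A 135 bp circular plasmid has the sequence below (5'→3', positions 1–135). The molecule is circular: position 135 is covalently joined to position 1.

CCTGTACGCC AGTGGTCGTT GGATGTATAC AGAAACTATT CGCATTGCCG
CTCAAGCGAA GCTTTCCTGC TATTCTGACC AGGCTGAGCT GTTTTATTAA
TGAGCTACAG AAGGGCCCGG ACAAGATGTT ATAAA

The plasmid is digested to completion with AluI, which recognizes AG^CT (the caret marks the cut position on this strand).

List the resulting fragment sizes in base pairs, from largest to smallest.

AluI sites (AGCT) start at positions 60, 87, 103.
AluI cuts after base 2 of each site, so after positions 61, 88, 104.
Circular molecule, 3 cuts → 3 fragments:
  62–88 → 27 bp
  89–104 → 16 bp
  105–135 then 1–61 → 31 + 61 = 92 bp
Sorted largest to smallest: 92, 27, 16 bp.

92, 27, 16 bp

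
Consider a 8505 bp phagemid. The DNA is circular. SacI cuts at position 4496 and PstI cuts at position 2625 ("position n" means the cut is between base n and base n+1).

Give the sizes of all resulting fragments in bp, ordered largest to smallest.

Combined cut positions (sorted): 2625, 4496.
Circular molecule, 2 cuts → 2 fragments:
  4496 − 2625 = 1871 bp
  wrap: 8505 − 4496 + 2625 = 6634 bp
Sorted largest to smallest: 6634, 1871 bp.

6634, 1871 bp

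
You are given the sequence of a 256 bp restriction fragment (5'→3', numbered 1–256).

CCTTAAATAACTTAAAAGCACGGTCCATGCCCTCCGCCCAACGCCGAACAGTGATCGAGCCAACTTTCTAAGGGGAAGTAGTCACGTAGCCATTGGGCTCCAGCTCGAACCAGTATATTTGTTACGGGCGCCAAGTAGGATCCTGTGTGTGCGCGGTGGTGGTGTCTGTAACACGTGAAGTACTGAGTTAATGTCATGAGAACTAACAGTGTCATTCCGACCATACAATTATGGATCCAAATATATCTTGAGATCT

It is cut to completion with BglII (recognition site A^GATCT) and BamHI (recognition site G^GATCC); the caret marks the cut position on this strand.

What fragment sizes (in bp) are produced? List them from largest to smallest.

The BglII site (AGATCT) starts at position 251.
BglII cuts after the first base of each site, so after position 251.
BamHI sites (GGATCC) start at positions 138, 233.
BamHI cuts after the first base of each site, so after positions 138, 233.
Combined cut positions: 138, 233, 251.
Linear molecule, 3 cuts → 4 fragments:
  1–138 → 138 bp
  139–233 → 95 bp
  234–251 → 18 bp
  252–256 → 5 bp
Sorted largest to smallest: 138, 95, 18, 5 bp.

138, 95, 18, 5 bp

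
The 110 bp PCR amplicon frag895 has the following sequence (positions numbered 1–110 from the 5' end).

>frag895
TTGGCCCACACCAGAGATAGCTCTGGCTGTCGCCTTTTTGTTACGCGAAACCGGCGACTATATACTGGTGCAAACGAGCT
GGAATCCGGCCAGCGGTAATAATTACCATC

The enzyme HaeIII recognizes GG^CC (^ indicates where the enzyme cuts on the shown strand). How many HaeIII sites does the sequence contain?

GGCC occurs starting at positions 3, 88.
HaeIII cuts at 2 sites.

2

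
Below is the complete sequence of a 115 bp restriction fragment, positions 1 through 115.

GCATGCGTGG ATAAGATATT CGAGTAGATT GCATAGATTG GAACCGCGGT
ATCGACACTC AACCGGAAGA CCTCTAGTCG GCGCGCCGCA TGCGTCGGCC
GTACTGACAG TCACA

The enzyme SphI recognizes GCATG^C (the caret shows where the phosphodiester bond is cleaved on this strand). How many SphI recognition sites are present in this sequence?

GCATGC occurs starting at positions 1, 88.
SphI cuts at 2 sites.

2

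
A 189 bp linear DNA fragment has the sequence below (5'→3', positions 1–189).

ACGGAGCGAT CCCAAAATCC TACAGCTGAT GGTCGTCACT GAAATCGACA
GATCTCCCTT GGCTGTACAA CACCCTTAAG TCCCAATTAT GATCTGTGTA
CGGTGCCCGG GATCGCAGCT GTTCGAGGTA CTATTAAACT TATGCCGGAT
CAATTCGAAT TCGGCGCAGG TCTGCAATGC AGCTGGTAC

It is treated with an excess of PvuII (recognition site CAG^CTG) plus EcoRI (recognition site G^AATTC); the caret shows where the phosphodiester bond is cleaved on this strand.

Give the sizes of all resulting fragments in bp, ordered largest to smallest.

93, 39, 25, 25, 7 bp

PvuII sites (CAGCTG) start at positions 23, 116, 180.
PvuII cuts after base 3 of each site, so after positions 25, 118, 182.
The EcoRI site (GAATTC) starts at position 157.
EcoRI cuts after the first base of each site, so after position 157.
Combined cut positions: 25, 118, 157, 182.
Linear molecule, 4 cuts → 5 fragments:
  1–25 → 25 bp
  26–118 → 93 bp
  119–157 → 39 bp
  158–182 → 25 bp
  183–189 → 7 bp
Sorted largest to smallest: 93, 39, 25, 25, 7 bp.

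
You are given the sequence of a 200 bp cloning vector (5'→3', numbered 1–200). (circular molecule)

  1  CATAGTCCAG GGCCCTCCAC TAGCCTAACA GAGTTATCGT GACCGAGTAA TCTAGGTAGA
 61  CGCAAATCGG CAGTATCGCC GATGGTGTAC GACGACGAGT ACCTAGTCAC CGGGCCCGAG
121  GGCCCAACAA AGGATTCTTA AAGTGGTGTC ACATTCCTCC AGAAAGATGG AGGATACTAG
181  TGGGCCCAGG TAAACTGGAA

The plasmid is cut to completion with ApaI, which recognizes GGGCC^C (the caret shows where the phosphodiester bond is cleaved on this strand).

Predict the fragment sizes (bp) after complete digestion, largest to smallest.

102, 62, 28, 8 bp

ApaI sites (GGGCCC) start at positions 10, 112, 120, 182.
ApaI cuts after base 5 of each site (before the last base), so after positions 14, 116, 124, 186.
Circular molecule, 4 cuts → 4 fragments:
  15–116 → 102 bp
  117–124 → 8 bp
  125–186 → 62 bp
  187–200 then 1–14 → 14 + 14 = 28 bp
Sorted largest to smallest: 102, 62, 28, 8 bp.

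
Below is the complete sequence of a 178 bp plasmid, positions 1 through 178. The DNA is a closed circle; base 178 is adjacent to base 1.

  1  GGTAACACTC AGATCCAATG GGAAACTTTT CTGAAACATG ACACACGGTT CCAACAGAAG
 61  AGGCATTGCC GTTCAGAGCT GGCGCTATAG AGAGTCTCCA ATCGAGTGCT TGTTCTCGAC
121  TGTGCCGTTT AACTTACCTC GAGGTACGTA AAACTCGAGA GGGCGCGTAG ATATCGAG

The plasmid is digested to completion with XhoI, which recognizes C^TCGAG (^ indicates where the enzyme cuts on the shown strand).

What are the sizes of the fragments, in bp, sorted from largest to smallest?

XhoI sites (CTCGAG) start at positions 138, 154.
XhoI cuts after the first base of each site, so after positions 138, 154.
Circular molecule, 2 cuts → 2 fragments:
  139–154 → 16 bp
  155–178 then 1–138 → 24 + 138 = 162 bp
Sorted largest to smallest: 162, 16 bp.

162, 16 bp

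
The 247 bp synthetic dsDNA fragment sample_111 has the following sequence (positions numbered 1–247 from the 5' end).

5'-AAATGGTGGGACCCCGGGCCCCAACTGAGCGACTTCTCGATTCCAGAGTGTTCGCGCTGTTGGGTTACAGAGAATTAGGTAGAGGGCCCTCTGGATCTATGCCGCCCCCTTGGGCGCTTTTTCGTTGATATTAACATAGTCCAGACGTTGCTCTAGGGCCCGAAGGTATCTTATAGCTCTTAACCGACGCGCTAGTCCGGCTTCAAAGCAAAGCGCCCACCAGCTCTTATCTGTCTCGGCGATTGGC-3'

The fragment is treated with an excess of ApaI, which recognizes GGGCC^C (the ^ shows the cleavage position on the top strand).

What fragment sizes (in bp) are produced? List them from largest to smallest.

87, 72, 68, 20 bp

ApaI sites (GGGCCC) start at positions 16, 84, 156.
ApaI cuts after base 5 of each site (before the last base), so after positions 20, 88, 160.
Linear molecule, 3 cuts → 4 fragments:
  1–20 → 20 bp
  21–88 → 68 bp
  89–160 → 72 bp
  161–247 → 87 bp
Sorted largest to smallest: 87, 72, 68, 20 bp.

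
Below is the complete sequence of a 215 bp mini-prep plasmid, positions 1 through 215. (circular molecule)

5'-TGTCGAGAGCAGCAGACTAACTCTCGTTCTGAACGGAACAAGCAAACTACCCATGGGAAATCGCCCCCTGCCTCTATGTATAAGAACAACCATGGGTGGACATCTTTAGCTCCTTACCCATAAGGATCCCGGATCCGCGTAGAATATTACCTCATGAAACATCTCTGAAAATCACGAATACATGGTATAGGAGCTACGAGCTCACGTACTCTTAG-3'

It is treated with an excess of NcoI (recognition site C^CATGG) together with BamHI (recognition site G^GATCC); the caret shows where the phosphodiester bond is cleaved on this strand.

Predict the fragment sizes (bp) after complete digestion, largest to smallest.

NcoI sites (CCATGG) start at positions 51, 90.
NcoI cuts after the first base of each site, so after positions 51, 90.
BamHI sites (GGATCC) start at positions 124, 131.
BamHI cuts after the first base of each site, so after positions 124, 131.
Combined cut positions: 51, 90, 124, 131.
Circular molecule, 4 cuts → 4 fragments:
  52–90 → 39 bp
  91–124 → 34 bp
  125–131 → 7 bp
  132–215 then 1–51 → 84 + 51 = 135 bp
Sorted largest to smallest: 135, 39, 34, 7 bp.

135, 39, 34, 7 bp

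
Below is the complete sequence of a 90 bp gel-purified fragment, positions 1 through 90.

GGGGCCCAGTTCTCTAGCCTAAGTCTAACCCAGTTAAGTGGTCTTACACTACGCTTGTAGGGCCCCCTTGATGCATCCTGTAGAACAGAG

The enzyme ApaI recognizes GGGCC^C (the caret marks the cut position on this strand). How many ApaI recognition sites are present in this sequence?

2

GGGCCC occurs starting at positions 2, 60.
ApaI cuts at 2 sites.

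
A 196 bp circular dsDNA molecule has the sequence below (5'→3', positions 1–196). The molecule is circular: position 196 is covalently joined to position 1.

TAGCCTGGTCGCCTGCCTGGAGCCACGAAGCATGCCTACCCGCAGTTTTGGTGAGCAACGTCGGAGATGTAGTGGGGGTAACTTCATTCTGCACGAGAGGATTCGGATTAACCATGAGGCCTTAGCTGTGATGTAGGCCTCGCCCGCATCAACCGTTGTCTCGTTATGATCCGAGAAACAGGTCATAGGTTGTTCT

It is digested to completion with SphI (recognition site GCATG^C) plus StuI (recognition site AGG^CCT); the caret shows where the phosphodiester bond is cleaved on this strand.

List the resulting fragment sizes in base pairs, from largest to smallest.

93, 85, 18 bp

The SphI site (GCATGC) starts at position 30.
SphI cuts after base 5 of each site (before the last base), so after position 34.
StuI sites (AGGCCT) start at positions 117, 135.
StuI cuts after base 3 of each site, so after positions 119, 137.
Combined cut positions: 34, 119, 137.
Circular molecule, 3 cuts → 3 fragments:
  35–119 → 85 bp
  120–137 → 18 bp
  138–196 then 1–34 → 59 + 34 = 93 bp
Sorted largest to smallest: 93, 85, 18 bp.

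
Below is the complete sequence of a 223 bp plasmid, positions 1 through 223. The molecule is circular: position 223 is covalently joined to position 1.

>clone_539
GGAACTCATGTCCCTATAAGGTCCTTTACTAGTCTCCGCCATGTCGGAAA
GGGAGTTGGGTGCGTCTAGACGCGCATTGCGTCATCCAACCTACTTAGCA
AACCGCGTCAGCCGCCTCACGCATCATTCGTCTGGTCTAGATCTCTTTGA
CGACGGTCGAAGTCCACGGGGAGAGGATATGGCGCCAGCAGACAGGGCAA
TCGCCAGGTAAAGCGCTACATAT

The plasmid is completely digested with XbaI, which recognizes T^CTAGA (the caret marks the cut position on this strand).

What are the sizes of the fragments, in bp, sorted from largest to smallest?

XbaI sites (TCTAGA) start at positions 65, 136.
XbaI cuts after the first base of each site, so after positions 65, 136.
Circular molecule, 2 cuts → 2 fragments:
  66–136 → 71 bp
  137–223 then 1–65 → 87 + 65 = 152 bp
Sorted largest to smallest: 152, 71 bp.

152, 71 bp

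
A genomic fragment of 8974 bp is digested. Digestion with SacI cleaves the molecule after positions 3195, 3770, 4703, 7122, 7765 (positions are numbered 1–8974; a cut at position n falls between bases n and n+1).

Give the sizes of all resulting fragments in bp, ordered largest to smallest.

Linear molecule, 5 cuts → 6 fragments:
  3195 − 0 = 3195 bp
  3770 − 3195 = 575 bp
  4703 − 3770 = 933 bp
  7122 − 4703 = 2419 bp
  7765 − 7122 = 643 bp
  8974 − 7765 = 1209 bp
Sorted largest to smallest: 3195, 2419, 1209, 933, 643, 575 bp.

3195, 2419, 1209, 933, 643, 575 bp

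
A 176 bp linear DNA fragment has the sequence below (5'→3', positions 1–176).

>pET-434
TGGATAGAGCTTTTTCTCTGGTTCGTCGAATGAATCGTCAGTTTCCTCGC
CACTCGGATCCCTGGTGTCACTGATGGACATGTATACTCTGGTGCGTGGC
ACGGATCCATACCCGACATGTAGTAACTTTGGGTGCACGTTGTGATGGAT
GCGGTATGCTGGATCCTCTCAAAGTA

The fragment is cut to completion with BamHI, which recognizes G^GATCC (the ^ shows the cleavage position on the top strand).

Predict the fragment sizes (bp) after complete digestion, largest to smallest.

BamHI sites (GGATCC) start at positions 56, 103, 161.
BamHI cuts after the first base of each site, so after positions 56, 103, 161.
Linear molecule, 3 cuts → 4 fragments:
  1–56 → 56 bp
  57–103 → 47 bp
  104–161 → 58 bp
  162–176 → 15 bp
Sorted largest to smallest: 58, 56, 47, 15 bp.

58, 56, 47, 15 bp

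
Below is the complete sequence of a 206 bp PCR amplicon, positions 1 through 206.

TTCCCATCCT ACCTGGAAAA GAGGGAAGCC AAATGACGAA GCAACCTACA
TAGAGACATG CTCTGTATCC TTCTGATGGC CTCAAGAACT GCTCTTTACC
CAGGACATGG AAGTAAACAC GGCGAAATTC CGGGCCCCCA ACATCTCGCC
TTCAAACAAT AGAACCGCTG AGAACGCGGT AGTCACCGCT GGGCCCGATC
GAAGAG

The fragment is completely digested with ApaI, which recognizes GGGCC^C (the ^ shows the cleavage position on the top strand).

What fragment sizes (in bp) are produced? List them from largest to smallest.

136, 59, 11 bp

ApaI sites (GGGCCC) start at positions 132, 191.
ApaI cuts after base 5 of each site (before the last base), so after positions 136, 195.
Linear molecule, 2 cuts → 3 fragments:
  1–136 → 136 bp
  137–195 → 59 bp
  196–206 → 11 bp
Sorted largest to smallest: 136, 59, 11 bp.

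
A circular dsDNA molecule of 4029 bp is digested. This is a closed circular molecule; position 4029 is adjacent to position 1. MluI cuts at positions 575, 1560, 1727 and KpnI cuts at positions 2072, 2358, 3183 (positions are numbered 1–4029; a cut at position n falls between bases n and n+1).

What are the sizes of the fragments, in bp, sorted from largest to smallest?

Combined cut positions (sorted): 575, 1560, 1727, 2072, 2358, 3183.
Circular molecule, 6 cuts → 6 fragments:
  1560 − 575 = 985 bp
  1727 − 1560 = 167 bp
  2072 − 1727 = 345 bp
  2358 − 2072 = 286 bp
  3183 − 2358 = 825 bp
  wrap: 4029 − 3183 + 575 = 1421 bp
Sorted largest to smallest: 1421, 985, 825, 345, 286, 167 bp.

1421, 985, 825, 345, 286, 167 bp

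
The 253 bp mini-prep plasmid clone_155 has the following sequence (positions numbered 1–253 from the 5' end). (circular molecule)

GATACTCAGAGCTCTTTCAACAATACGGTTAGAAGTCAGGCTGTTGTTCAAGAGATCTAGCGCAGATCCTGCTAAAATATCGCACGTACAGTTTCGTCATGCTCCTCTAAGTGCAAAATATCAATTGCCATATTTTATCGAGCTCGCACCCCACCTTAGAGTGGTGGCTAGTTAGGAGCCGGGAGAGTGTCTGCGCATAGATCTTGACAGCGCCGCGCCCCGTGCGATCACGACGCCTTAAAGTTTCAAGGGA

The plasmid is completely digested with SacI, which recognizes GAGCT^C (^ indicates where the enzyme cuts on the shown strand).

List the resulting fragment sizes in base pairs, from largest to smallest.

SacI sites (GAGCTC) start at positions 9, 140.
SacI cuts after base 5 of each site (before the last base), so after positions 13, 144.
Circular molecule, 2 cuts → 2 fragments:
  14–144 → 131 bp
  145–253 then 1–13 → 109 + 13 = 122 bp
Sorted largest to smallest: 131, 122 bp.

131, 122 bp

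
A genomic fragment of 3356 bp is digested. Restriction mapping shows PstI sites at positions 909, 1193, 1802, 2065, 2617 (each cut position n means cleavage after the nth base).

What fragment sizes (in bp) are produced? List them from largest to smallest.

909, 739, 609, 552, 284, 263 bp

Linear molecule, 5 cuts → 6 fragments:
  909 − 0 = 909 bp
  1193 − 909 = 284 bp
  1802 − 1193 = 609 bp
  2065 − 1802 = 263 bp
  2617 − 2065 = 552 bp
  3356 − 2617 = 739 bp
Sorted largest to smallest: 909, 739, 609, 552, 284, 263 bp.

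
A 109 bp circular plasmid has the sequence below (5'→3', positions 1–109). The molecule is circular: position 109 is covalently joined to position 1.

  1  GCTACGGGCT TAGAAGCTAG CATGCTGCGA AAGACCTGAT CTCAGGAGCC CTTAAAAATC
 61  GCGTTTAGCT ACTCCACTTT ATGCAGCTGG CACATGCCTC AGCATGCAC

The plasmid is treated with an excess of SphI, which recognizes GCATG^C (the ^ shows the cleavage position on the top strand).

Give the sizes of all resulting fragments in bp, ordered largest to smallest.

SphI sites (GCATGC) start at positions 20, 102.
SphI cuts after base 5 of each site (before the last base), so after positions 24, 106.
Circular molecule, 2 cuts → 2 fragments:
  25–106 → 82 bp
  107–109 then 1–24 → 3 + 24 = 27 bp
Sorted largest to smallest: 82, 27 bp.

82, 27 bp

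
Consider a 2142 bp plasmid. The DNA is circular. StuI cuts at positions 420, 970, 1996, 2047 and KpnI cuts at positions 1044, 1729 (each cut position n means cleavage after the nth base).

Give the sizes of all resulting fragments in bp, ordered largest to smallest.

685, 550, 515, 267, 74, 51 bp

Combined cut positions (sorted): 420, 970, 1044, 1729, 1996, 2047.
Circular molecule, 6 cuts → 6 fragments:
  970 − 420 = 550 bp
  1044 − 970 = 74 bp
  1729 − 1044 = 685 bp
  1996 − 1729 = 267 bp
  2047 − 1996 = 51 bp
  wrap: 2142 − 2047 + 420 = 515 bp
Sorted largest to smallest: 685, 550, 515, 267, 74, 51 bp.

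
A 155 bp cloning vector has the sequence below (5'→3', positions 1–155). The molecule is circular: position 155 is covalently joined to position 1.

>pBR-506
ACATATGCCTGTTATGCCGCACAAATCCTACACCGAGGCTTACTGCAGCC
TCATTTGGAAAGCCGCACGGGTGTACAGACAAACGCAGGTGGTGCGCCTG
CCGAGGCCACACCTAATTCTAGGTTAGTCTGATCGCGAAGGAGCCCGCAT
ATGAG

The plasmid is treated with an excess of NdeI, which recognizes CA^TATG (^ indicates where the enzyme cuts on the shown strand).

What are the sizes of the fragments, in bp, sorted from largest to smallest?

146, 9 bp

NdeI sites (CATATG) start at positions 2, 148.
NdeI cuts after base 2 of each site, so after positions 3, 149.
Circular molecule, 2 cuts → 2 fragments:
  4–149 → 146 bp
  150–155 then 1–3 → 6 + 3 = 9 bp
Sorted largest to smallest: 146, 9 bp.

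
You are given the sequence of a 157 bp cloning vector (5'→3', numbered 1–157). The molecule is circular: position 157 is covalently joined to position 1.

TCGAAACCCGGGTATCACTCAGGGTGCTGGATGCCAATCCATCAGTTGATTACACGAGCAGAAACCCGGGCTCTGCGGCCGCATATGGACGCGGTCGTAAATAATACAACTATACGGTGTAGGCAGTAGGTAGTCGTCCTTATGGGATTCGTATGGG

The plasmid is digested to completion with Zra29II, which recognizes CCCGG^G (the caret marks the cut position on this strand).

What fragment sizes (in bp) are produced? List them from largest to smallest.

99, 58 bp

Zra29II sites (CCCGGG) start at positions 7, 65.
Zra29II cuts after base 5 of each site (before the last base), so after positions 11, 69.
Circular molecule, 2 cuts → 2 fragments:
  12–69 → 58 bp
  70–157 then 1–11 → 88 + 11 = 99 bp
Sorted largest to smallest: 99, 58 bp.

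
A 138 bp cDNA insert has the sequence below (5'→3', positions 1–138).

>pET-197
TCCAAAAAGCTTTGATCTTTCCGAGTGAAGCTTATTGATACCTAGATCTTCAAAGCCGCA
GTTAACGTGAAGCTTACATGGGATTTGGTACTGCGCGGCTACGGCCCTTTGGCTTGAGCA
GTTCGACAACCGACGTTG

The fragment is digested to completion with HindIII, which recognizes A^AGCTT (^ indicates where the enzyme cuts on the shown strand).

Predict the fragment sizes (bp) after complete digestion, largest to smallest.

68, 42, 21, 7 bp

HindIII sites (AAGCTT) start at positions 7, 28, 70.
HindIII cuts after the first base of each site, so after positions 7, 28, 70.
Linear molecule, 3 cuts → 4 fragments:
  1–7 → 7 bp
  8–28 → 21 bp
  29–70 → 42 bp
  71–138 → 68 bp
Sorted largest to smallest: 68, 42, 21, 7 bp.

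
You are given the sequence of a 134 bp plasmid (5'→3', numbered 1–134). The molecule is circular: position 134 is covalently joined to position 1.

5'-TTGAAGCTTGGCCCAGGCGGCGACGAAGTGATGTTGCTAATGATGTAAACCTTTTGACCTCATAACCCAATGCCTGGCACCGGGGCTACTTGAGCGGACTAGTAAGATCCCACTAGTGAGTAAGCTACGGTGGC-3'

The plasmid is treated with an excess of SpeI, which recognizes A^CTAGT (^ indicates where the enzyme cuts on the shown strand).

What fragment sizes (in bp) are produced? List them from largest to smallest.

120, 14 bp

SpeI sites (ACTAGT) start at positions 98, 112.
SpeI cuts after the first base of each site, so after positions 98, 112.
Circular molecule, 2 cuts → 2 fragments:
  99–112 → 14 bp
  113–134 then 1–98 → 22 + 98 = 120 bp
Sorted largest to smallest: 120, 14 bp.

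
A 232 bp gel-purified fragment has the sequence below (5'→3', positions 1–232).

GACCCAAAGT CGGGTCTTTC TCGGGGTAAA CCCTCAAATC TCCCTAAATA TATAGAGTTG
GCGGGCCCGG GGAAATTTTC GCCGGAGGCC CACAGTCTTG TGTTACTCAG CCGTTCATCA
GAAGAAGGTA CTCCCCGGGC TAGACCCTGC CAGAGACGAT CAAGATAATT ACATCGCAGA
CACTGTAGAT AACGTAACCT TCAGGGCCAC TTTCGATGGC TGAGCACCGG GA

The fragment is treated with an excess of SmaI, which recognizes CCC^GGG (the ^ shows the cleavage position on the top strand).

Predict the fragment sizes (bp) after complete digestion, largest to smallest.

96, 68, 68 bp

SmaI sites (CCCGGG) start at positions 66, 134.
SmaI cuts after base 3 of each site, so after positions 68, 136.
Linear molecule, 2 cuts → 3 fragments:
  1–68 → 68 bp
  69–136 → 68 bp
  137–232 → 96 bp
Sorted largest to smallest: 96, 68, 68 bp.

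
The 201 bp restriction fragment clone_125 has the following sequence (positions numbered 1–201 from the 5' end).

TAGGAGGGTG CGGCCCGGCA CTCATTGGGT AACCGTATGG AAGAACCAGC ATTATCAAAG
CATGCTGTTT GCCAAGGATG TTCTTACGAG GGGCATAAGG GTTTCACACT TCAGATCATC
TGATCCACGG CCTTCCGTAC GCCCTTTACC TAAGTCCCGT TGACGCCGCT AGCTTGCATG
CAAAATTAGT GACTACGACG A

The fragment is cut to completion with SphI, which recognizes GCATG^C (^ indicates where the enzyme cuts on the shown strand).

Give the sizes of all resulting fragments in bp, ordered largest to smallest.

SphI sites (GCATGC) start at positions 60, 176.
SphI cuts after base 5 of each site (before the last base), so after positions 64, 180.
Linear molecule, 2 cuts → 3 fragments:
  1–64 → 64 bp
  65–180 → 116 bp
  181–201 → 21 bp
Sorted largest to smallest: 116, 64, 21 bp.

116, 64, 21 bp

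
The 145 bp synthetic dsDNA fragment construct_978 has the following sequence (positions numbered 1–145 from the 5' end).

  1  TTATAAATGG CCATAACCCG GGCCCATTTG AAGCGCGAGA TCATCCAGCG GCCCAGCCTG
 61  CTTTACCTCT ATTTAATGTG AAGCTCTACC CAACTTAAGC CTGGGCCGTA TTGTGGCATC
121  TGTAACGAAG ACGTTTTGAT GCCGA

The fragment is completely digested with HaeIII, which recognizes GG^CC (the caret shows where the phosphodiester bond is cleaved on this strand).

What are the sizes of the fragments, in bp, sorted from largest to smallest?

HaeIII sites (GGCC) start at positions 9, 21, 50, 104.
HaeIII cuts after base 2 of each site, so after positions 10, 22, 51, 105.
Linear molecule, 4 cuts → 5 fragments:
  1–10 → 10 bp
  11–22 → 12 bp
  23–51 → 29 bp
  52–105 → 54 bp
  106–145 → 40 bp
Sorted largest to smallest: 54, 40, 29, 12, 10 bp.

54, 40, 29, 12, 10 bp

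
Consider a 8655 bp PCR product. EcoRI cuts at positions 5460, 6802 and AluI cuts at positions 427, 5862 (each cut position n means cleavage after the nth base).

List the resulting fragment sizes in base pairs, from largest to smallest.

5033, 1853, 940, 427, 402 bp

Combined cut positions (sorted): 427, 5460, 5862, 6802.
Linear molecule, 4 cuts → 5 fragments:
  427 − 0 = 427 bp
  5460 − 427 = 5033 bp
  5862 − 5460 = 402 bp
  6802 − 5862 = 940 bp
  8655 − 6802 = 1853 bp
Sorted largest to smallest: 5033, 1853, 940, 427, 402 bp.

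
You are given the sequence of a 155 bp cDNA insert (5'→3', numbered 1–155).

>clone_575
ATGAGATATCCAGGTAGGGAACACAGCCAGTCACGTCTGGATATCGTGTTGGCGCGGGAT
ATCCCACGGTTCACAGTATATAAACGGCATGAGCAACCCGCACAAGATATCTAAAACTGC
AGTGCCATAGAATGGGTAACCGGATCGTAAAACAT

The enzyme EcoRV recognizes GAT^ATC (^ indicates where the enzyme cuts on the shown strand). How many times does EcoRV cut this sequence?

4

GATATC occurs starting at positions 5, 40, 58, 106.
EcoRV cuts at 4 sites.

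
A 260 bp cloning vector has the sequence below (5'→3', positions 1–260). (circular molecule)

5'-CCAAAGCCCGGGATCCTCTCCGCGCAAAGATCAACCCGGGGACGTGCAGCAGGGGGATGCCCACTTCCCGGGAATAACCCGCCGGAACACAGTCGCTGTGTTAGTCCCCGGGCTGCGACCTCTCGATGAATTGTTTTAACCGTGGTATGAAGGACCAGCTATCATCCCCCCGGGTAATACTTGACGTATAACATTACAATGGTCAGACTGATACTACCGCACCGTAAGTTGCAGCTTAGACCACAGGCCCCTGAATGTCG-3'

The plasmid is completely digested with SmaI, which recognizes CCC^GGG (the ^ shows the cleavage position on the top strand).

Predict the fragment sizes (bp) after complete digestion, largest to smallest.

98, 62, 40, 32, 28 bp

SmaI sites (CCCGGG) start at positions 7, 35, 67, 107, 169.
SmaI cuts after base 3 of each site, so after positions 9, 37, 69, 109, 171.
Circular molecule, 5 cuts → 5 fragments:
  10–37 → 28 bp
  38–69 → 32 bp
  70–109 → 40 bp
  110–171 → 62 bp
  172–260 then 1–9 → 89 + 9 = 98 bp
Sorted largest to smallest: 98, 62, 40, 32, 28 bp.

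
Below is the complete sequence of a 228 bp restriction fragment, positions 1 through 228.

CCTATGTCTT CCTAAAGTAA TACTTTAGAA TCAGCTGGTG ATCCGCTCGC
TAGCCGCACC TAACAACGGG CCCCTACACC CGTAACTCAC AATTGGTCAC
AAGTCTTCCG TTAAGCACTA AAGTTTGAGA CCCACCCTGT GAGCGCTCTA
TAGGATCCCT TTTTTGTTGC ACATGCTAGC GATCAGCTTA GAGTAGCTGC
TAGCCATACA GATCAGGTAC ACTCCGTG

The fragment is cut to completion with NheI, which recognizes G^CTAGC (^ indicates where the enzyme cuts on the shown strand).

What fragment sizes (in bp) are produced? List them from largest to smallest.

126, 49, 29, 24 bp

NheI sites (GCTAGC) start at positions 49, 175, 199.
NheI cuts after the first base of each site, so after positions 49, 175, 199.
Linear molecule, 3 cuts → 4 fragments:
  1–49 → 49 bp
  50–175 → 126 bp
  176–199 → 24 bp
  200–228 → 29 bp
Sorted largest to smallest: 126, 49, 29, 24 bp.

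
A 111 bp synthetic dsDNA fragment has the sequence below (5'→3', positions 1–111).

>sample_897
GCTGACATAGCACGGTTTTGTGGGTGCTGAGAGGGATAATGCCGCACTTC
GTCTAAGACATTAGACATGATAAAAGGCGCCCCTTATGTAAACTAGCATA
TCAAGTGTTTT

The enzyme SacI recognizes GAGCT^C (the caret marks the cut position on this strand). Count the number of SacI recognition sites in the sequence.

0

No occurrence of GAGCTC is present in the sequence.
SacI does not cut: 0 sites.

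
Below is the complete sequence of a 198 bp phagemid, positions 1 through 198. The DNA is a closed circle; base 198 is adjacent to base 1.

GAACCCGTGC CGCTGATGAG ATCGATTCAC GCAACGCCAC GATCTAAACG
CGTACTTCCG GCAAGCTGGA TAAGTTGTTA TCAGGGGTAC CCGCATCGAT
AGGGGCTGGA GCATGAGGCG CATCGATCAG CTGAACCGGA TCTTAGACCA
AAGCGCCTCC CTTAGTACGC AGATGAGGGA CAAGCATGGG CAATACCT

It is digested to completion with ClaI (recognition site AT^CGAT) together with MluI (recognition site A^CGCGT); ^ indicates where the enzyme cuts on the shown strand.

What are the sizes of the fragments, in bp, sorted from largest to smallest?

ClaI sites (ATCGAT) start at positions 21, 95, 122.
ClaI cuts after base 2 of each site, so after positions 22, 96, 123.
The MluI site (ACGCGT) starts at position 48.
MluI cuts after the first base of each site, so after position 48.
Combined cut positions: 22, 48, 96, 123.
Circular molecule, 4 cuts → 4 fragments:
  23–48 → 26 bp
  49–96 → 48 bp
  97–123 → 27 bp
  124–198 then 1–22 → 75 + 22 = 97 bp
Sorted largest to smallest: 97, 48, 27, 26 bp.

97, 48, 27, 26 bp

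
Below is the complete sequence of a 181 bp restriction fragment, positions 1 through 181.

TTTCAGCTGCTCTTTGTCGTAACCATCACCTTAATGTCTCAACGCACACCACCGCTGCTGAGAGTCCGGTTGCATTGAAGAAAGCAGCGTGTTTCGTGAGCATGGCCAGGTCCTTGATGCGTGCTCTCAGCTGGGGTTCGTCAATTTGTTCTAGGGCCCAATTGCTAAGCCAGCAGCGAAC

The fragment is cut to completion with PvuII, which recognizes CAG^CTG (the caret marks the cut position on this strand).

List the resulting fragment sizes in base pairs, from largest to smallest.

124, 51, 6 bp

PvuII sites (CAGCTG) start at positions 4, 128.
PvuII cuts after base 3 of each site, so after positions 6, 130.
Linear molecule, 2 cuts → 3 fragments:
  1–6 → 6 bp
  7–130 → 124 bp
  131–181 → 51 bp
Sorted largest to smallest: 124, 51, 6 bp.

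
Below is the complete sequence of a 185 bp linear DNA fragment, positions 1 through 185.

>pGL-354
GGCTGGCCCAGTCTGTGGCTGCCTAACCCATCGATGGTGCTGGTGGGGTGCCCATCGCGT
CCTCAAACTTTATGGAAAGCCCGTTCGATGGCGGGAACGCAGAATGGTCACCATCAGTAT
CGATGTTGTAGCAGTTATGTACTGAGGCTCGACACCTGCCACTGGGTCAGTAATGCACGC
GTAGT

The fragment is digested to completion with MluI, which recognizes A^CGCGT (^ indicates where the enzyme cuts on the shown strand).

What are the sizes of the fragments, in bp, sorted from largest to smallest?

The MluI site (ACGCGT) starts at position 177.
MluI cuts after the first base of each site, so after position 177.
Linear molecule, 1 cut → 2 fragments:
  1–177 → 177 bp
  178–185 → 8 bp
Sorted largest to smallest: 177, 8 bp.

177, 8 bp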